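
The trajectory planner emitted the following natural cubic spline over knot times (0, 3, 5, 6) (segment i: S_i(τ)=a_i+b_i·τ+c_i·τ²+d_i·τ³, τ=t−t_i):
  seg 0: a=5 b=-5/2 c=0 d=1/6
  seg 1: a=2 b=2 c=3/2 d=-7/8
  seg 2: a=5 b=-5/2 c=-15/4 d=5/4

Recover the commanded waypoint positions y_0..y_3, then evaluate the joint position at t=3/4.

y_0 = S_0(0) = a_0 = 5
y_1 = S_1(0) = a_1 = 2
y_2 = S_2(0) = a_2 = 5
y_3 = S_2(1) = 0
t_q=3/4 is in segment 0 (τ=3/4); S_0(τ)=409/128

y_0=5 y_1=2 y_2=5 y_3=0
S(3/4) = 409/128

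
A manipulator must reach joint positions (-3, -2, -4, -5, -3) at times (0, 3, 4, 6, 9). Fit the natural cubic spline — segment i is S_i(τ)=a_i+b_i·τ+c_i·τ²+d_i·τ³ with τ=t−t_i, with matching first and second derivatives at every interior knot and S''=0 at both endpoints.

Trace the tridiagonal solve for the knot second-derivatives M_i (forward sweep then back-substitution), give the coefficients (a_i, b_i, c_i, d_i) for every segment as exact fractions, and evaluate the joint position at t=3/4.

Δ: Δ0=1/3, Δ1=-2, Δ2=-1/2, Δ3=2/3
row 1: diag=8, rhs=-14; c'=1/8, d'=-7/4
row 2: denom=6−1·1/8=47/8; d'=(9−1·-7/4)/(47/8)=86/47
row 3: denom=10−2·16/47=438/47; d'=(7−2·86/47)/(438/47)=157/438
back: M3=157/438
back: M2=86/47−16/47·157/438=374/219
back: M1=-7/4−1/8·374/219=-430/219
M: M0=0, M1=-430/219, M2=374/219, M3=157/438, M4=0
seg 0: a=-3, c=M0/2=0, d=(M1−M0)/(6·3)=-215/1971, b=Δ0−h0·(2M0+M1)/6=96/73
seg 1: a=-2, c=M1/2=-215/219, d=(M2−M1)/(6·1)=134/219, b=Δ1−h1·(2M1+M2)/6=-119/73
seg 2: a=-4, c=M2/2=187/219, d=(M3−M2)/(6·2)=-197/1752, b=Δ2−h2·(2M2+M3)/6=-385/219
seg 3: a=-5, c=M3/2=157/876, d=(M4−M3)/(6·3)=-157/7884, b=Δ3−h3·(2M3+M4)/6=45/146
t_q=3/4 → seg 0, τ=3/4; S=-3+96/73·τ+0·τ²+-215/1971·τ³=-9623/4672

  seg 0: a=-3 b=96/73 c=0 d=-215/1971
  seg 1: a=-2 b=-119/73 c=-215/219 d=134/219
  seg 2: a=-4 b=-385/219 c=187/219 d=-197/1752
  seg 3: a=-5 b=45/146 c=157/876 d=-157/7884
S(3/4) = -9623/4672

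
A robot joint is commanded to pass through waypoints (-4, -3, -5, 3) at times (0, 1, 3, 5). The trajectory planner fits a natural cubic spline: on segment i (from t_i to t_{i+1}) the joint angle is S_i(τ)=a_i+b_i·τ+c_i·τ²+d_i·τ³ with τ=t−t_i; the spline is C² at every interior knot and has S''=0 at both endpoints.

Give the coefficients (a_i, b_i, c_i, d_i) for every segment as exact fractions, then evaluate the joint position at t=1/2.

  seg 0: a=-4 b=35/22 c=0 d=-13/22
  seg 1: a=-3 b=-2/11 c=-39/22 d=15/22
  seg 2: a=-5 b=10/11 c=51/22 d=-17/44
S(1/2) = -577/176

Δ: Δ0=1, Δ1=-1, Δ2=4
row 1: diag=6, rhs=-12; c'=1/3, d'=-2
row 2: denom=8−2·1/3=22/3; d'=(30−2·-2)/(22/3)=51/11
back: M2=51/11
back: M1=-2−1/3·51/11=-39/11
M: M0=0, M1=-39/11, M2=51/11, M3=0
seg 0: a=-4, c=M0/2=0, d=(M1−M0)/(6·1)=-13/22, b=Δ0−h0·(2M0+M1)/6=35/22
seg 1: a=-3, c=M1/2=-39/22, d=(M2−M1)/(6·2)=15/22, b=Δ1−h1·(2M1+M2)/6=-2/11
seg 2: a=-5, c=M2/2=51/22, d=(M3−M2)/(6·2)=-17/44, b=Δ2−h2·(2M2+M3)/6=10/11
t_q=1/2 → seg 0, τ=1/2; S=-4+35/22·τ+0·τ²+-13/22·τ³=-577/176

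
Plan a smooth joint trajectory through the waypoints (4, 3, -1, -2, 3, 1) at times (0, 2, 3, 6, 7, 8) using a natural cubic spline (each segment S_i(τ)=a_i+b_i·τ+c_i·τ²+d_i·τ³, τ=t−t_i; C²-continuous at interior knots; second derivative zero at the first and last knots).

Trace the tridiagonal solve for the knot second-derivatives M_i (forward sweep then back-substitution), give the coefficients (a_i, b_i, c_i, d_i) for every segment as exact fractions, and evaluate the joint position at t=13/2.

Δ: Δ0=-1/2, Δ1=-4, Δ2=-1/3, Δ3=5, Δ4=-2
row 1: diag=6, rhs=-21; c'=1/6, d'=-7/2
row 2: denom=8−1·1/6=47/6; d'=(22−1·-7/2)/(47/6)=153/47
row 3: denom=8−3·18/47=322/47; d'=(32−3·153/47)/(322/47)=1045/322
row 4: denom=4−1·47/322=1241/322; d'=(-42−1·1045/322)/(1241/322)=-857/73
back: M4=-857/73
back: M3=1045/322−47/322·-857/73=362/73
back: M2=153/47−18/47·362/73=99/73
back: M1=-7/2−1/6·99/73=-272/73
M: M0=0, M1=-272/73, M2=99/73, M3=362/73, M4=-857/73, M5=0
seg 0: a=4, c=M0/2=0, d=(M1−M0)/(6·2)=-68/219, b=Δ0−h0·(2M0+M1)/6=325/438
seg 1: a=3, c=M1/2=-136/73, d=(M2−M1)/(6·1)=371/438, b=Δ1−h1·(2M1+M2)/6=-1307/438
seg 2: a=-1, c=M2/2=99/146, d=(M3−M2)/(6·3)=263/1314, b=Δ2−h2·(2M2+M3)/6=-913/219
seg 3: a=-2, c=M3/2=181/73, d=(M4−M3)/(6·1)=-1219/438, b=Δ3−h3·(2M3+M4)/6=2323/438
seg 4: a=3, c=M4/2=-857/146, d=(M5−M4)/(6·1)=857/438, b=Δ4−h4·(2M4+M5)/6=419/219
t_q=13/2 → seg 3, τ=1/2; S=-2+2323/438·τ+181/73·τ²+-1219/438·τ³=1079/1168

  seg 0: a=4 b=325/438 c=0 d=-68/219
  seg 1: a=3 b=-1307/438 c=-136/73 d=371/438
  seg 2: a=-1 b=-913/219 c=99/146 d=263/1314
  seg 3: a=-2 b=2323/438 c=181/73 d=-1219/438
  seg 4: a=3 b=419/219 c=-857/146 d=857/438
S(13/2) = 1079/1168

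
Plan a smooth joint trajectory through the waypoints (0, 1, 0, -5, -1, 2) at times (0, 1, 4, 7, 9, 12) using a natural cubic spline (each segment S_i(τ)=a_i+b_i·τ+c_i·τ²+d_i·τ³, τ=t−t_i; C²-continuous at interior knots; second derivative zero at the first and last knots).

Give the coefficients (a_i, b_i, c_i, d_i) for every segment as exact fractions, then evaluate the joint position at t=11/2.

  seg 0: a=0 b=231/212 c=0 d=-19/212
  seg 1: a=1 b=87/106 c=-57/212 d=-221/5724
  seg 2: a=0 b=-389/212 c=-98/159 d=1283/5724
  seg 3: a=-5 b=55/106 c=297/212 d=-35/106
  seg 4: a=-1 b=229/106 c=-123/212 d=41/636
S(11/2) = -5737/1696

Δ: Δ0=1, Δ1=-1/3, Δ2=-5/3, Δ3=2, Δ4=1
row 1: diag=8, rhs=-8; c'=3/8, d'=-1
row 2: denom=12−3·3/8=87/8; d'=(-8−3·-1)/(87/8)=-40/87
row 3: denom=10−3·8/29=266/29; d'=(22−3·-40/87)/(266/29)=339/133
row 4: denom=10−2·29/133=1272/133; d'=(-6−2·339/133)/(1272/133)=-123/106
back: M4=-123/106
back: M3=339/133−29/133·-123/106=297/106
back: M2=-40/87−8/29·297/106=-196/159
back: M1=-1−3/8·-196/159=-57/106
M: M0=0, M1=-57/106, M2=-196/159, M3=297/106, M4=-123/106, M5=0
seg 0: a=0, c=M0/2=0, d=(M1−M0)/(6·1)=-19/212, b=Δ0−h0·(2M0+M1)/6=231/212
seg 1: a=1, c=M1/2=-57/212, d=(M2−M1)/(6·3)=-221/5724, b=Δ1−h1·(2M1+M2)/6=87/106
seg 2: a=0, c=M2/2=-98/159, d=(M3−M2)/(6·3)=1283/5724, b=Δ2−h2·(2M2+M3)/6=-389/212
seg 3: a=-5, c=M3/2=297/212, d=(M4−M3)/(6·2)=-35/106, b=Δ3−h3·(2M3+M4)/6=55/106
seg 4: a=-1, c=M4/2=-123/212, d=(M5−M4)/(6·3)=41/636, b=Δ4−h4·(2M4+M5)/6=229/106
t_q=11/2 → seg 2, τ=3/2; S=0+-389/212·τ+-98/159·τ²+1283/5724·τ³=-5737/1696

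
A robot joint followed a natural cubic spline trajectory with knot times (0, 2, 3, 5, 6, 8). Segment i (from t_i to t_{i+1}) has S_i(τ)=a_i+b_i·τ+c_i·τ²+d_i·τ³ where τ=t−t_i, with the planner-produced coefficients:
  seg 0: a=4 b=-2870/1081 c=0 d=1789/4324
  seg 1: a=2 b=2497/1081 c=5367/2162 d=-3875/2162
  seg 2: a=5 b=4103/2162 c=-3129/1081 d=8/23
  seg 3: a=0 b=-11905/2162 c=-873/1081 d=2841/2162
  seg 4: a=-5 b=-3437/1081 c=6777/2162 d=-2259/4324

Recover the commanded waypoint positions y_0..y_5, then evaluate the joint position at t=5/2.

y_0 = S_0(0) = a_0 = 4
y_1 = S_1(0) = a_1 = 2
y_2 = S_2(0) = a_2 = 5
y_3 = S_3(0) = a_3 = 0
y_4 = S_4(0) = a_4 = -5
y_5 = S_4(2) = -3
t_q=5/2 is in segment 1 (τ=1/2); S_1(τ)=61427/17296

y_0=4 y_1=2 y_2=5 y_3=0 y_4=-5 y_5=-3
S(5/2) = 61427/17296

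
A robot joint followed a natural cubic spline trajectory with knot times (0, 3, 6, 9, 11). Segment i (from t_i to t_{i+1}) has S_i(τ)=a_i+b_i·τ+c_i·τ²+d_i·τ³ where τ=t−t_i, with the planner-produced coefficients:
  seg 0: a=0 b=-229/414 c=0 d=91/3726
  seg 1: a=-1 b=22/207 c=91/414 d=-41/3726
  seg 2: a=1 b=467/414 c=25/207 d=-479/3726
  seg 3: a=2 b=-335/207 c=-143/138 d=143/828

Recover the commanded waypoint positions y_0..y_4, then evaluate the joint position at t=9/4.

y_0=0 y_1=-1 y_2=1 y_3=2 y_4=-4
S(9/4) = -2845/2944

y_0 = S_0(0) = a_0 = 0
y_1 = S_1(0) = a_1 = -1
y_2 = S_2(0) = a_2 = 1
y_3 = S_3(0) = a_3 = 2
y_4 = S_3(2) = -4
t_q=9/4 is in segment 0 (τ=9/4); S_0(τ)=-2845/2944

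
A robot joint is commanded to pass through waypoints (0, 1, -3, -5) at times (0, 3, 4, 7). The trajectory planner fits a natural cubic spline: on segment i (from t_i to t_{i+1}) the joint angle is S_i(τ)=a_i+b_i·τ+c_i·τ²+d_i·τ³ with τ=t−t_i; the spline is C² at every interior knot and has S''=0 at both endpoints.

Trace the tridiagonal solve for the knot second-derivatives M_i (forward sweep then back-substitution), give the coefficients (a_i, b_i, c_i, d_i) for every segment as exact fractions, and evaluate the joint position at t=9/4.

Δ: Δ0=1/3, Δ1=-4, Δ2=-2/3
row 1: diag=8, rhs=-26; c'=1/8, d'=-13/4
row 2: denom=8−1·1/8=63/8; d'=(20−1·-13/4)/(63/8)=62/21
back: M2=62/21
back: M1=-13/4−1/8·62/21=-76/21
M: M0=0, M1=-76/21, M2=62/21, M3=0
seg 0: a=0, c=M0/2=0, d=(M1−M0)/(6·3)=-38/189, b=Δ0−h0·(2M0+M1)/6=15/7
seg 1: a=1, c=M1/2=-38/21, d=(M2−M1)/(6·1)=23/21, b=Δ1−h1·(2M1+M2)/6=-23/7
seg 2: a=-3, c=M2/2=31/21, d=(M3−M2)/(6·3)=-31/189, b=Δ2−h2·(2M2+M3)/6=-76/21
t_q=9/4 → seg 0, τ=9/4; S=0+15/7·τ+0·τ²+-38/189·τ³=81/32

  seg 0: a=0 b=15/7 c=0 d=-38/189
  seg 1: a=1 b=-23/7 c=-38/21 d=23/21
  seg 2: a=-3 b=-76/21 c=31/21 d=-31/189
S(9/4) = 81/32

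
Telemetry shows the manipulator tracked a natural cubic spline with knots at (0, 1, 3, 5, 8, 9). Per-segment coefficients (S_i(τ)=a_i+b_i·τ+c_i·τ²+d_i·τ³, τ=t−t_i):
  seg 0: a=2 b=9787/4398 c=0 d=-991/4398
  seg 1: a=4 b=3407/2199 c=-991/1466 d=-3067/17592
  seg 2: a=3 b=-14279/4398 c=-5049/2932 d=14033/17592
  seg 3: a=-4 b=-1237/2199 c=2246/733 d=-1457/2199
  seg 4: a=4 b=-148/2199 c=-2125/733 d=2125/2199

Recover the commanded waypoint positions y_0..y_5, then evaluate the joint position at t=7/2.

y_0=2 y_1=4 y_2=3 y_3=-4 y_4=4 y_5=2
S(7/2) = 49063/46912

y_0 = S_0(0) = a_0 = 2
y_1 = S_1(0) = a_1 = 4
y_2 = S_2(0) = a_2 = 3
y_3 = S_3(0) = a_3 = -4
y_4 = S_4(0) = a_4 = 4
y_5 = S_4(1) = 2
t_q=7/2 is in segment 2 (τ=1/2); S_2(τ)=49063/46912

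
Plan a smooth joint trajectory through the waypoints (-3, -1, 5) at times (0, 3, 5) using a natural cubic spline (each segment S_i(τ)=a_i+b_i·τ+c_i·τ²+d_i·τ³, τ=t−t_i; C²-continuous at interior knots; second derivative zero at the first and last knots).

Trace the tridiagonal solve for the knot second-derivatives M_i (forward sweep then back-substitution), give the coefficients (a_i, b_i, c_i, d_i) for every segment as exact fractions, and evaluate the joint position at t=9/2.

  seg 0: a=-3 b=-1/30 c=0 d=7/90
  seg 1: a=-1 b=31/15 c=7/10 d=-7/60
S(9/2) = 105/32

Δ: Δ0=2/3, Δ1=3
row 1: diag=10, rhs=14; c'=1/5, d'=7/5
back: M1=7/5
M: M0=0, M1=7/5, M2=0
seg 0: a=-3, c=M0/2=0, d=(M1−M0)/(6·3)=7/90, b=Δ0−h0·(2M0+M1)/6=-1/30
seg 1: a=-1, c=M1/2=7/10, d=(M2−M1)/(6·2)=-7/60, b=Δ1−h1·(2M1+M2)/6=31/15
t_q=9/2 → seg 1, τ=3/2; S=-1+31/15·τ+7/10·τ²+-7/60·τ³=105/32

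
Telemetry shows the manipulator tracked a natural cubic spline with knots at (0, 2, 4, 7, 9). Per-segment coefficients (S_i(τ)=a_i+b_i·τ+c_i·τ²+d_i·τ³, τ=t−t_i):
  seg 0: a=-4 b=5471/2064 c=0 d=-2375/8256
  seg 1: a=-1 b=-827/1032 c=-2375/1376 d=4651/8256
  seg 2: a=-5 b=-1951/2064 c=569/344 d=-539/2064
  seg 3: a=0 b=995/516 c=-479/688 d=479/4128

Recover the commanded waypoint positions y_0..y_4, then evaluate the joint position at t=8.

y_0=-4 y_1=-1 y_2=-5 y_3=0 y_4=2
S(8) = 1855/1376

y_0 = S_0(0) = a_0 = -4
y_1 = S_1(0) = a_1 = -1
y_2 = S_2(0) = a_2 = -5
y_3 = S_3(0) = a_3 = 0
y_4 = S_3(2) = 2
t_q=8 is in segment 3 (τ=1); S_3(τ)=1855/1376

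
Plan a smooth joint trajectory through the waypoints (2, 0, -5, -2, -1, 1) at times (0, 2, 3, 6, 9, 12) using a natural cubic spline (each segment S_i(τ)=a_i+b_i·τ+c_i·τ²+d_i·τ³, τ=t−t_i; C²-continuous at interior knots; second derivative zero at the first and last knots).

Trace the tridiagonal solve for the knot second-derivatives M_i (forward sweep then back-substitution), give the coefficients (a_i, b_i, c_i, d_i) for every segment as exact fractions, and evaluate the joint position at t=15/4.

Δ: Δ0=-1, Δ1=-5, Δ2=1, Δ3=1/3, Δ4=2/3
row 1: diag=6, rhs=-24; c'=1/6, d'=-4
row 2: denom=8−1·1/6=47/6; d'=(36−1·-4)/(47/6)=240/47
row 3: denom=12−3·18/47=510/47; d'=(-4−3·240/47)/(510/47)=-454/255
row 4: denom=12−3·47/170=1899/170; d'=(2−3·-454/255)/(1899/170)=416/633
back: M4=416/633
back: M3=-454/255−47/170·416/633=-414/211
back: M2=240/47−18/47·-414/211=1236/211
back: M1=-4−1/6·1236/211=-1050/211
M: M0=0, M1=-1050/211, M2=1236/211, M3=-414/211, M4=416/633, M5=0
seg 0: a=2, c=M0/2=0, d=(M1−M0)/(6·2)=-175/422, b=Δ0−h0·(2M0+M1)/6=139/211
seg 1: a=0, c=M1/2=-525/211, d=(M2−M1)/(6·1)=381/211, b=Δ1−h1·(2M1+M2)/6=-911/211
seg 2: a=-5, c=M2/2=618/211, d=(M3−M2)/(6·3)=-275/633, b=Δ2−h2·(2M2+M3)/6=-818/211
seg 3: a=-2, c=M3/2=-207/211, d=(M4−M3)/(6·3)=829/5697, b=Δ3−h3·(2M3+M4)/6=415/211
seg 4: a=-1, c=M4/2=208/633, d=(M5−M4)/(6·3)=-208/5697, b=Δ4−h4·(2M4+M5)/6=2/211
t_q=15/4 → seg 2, τ=3/4; S=-5+-818/211·τ+618/211·τ²+-275/633·τ³=-87011/13504

  seg 0: a=2 b=139/211 c=0 d=-175/422
  seg 1: a=0 b=-911/211 c=-525/211 d=381/211
  seg 2: a=-5 b=-818/211 c=618/211 d=-275/633
  seg 3: a=-2 b=415/211 c=-207/211 d=829/5697
  seg 4: a=-1 b=2/211 c=208/633 d=-208/5697
S(15/4) = -87011/13504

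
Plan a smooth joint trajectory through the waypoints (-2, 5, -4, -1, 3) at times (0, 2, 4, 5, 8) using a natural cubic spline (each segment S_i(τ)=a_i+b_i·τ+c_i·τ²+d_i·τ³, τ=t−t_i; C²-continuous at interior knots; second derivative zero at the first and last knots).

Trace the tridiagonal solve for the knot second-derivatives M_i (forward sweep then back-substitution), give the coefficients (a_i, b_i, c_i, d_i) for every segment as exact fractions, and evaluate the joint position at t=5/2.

  seg 0: a=-2 b=826/129 c=0 d=-749/1032
  seg 1: a=5 b=-595/258 c=-749/172 d=1681/1032
  seg 2: a=-4 b=-23/129 c=233/43 d=-289/129
  seg 3: a=-1 b=508/129 c=-56/43 d=56/387
S(5/2) = 8151/2752

Δ: Δ0=7/2, Δ1=-9/2, Δ2=3, Δ3=4/3
row 1: diag=8, rhs=-48; c'=1/4, d'=-6
row 2: denom=6−2·1/4=11/2; d'=(45−2·-6)/(11/2)=114/11
row 3: denom=8−1·2/11=86/11; d'=(-10−1·114/11)/(86/11)=-112/43
back: M3=-112/43
back: M2=114/11−2/11·-112/43=466/43
back: M1=-6−1/4·466/43=-749/86
M: M0=0, M1=-749/86, M2=466/43, M3=-112/43, M4=0
seg 0: a=-2, c=M0/2=0, d=(M1−M0)/(6·2)=-749/1032, b=Δ0−h0·(2M0+M1)/6=826/129
seg 1: a=5, c=M1/2=-749/172, d=(M2−M1)/(6·2)=1681/1032, b=Δ1−h1·(2M1+M2)/6=-595/258
seg 2: a=-4, c=M2/2=233/43, d=(M3−M2)/(6·1)=-289/129, b=Δ2−h2·(2M2+M3)/6=-23/129
seg 3: a=-1, c=M3/2=-56/43, d=(M4−M3)/(6·3)=56/387, b=Δ3−h3·(2M3+M4)/6=508/129
t_q=5/2 → seg 1, τ=1/2; S=5+-595/258·τ+-749/172·τ²+1681/1032·τ³=8151/2752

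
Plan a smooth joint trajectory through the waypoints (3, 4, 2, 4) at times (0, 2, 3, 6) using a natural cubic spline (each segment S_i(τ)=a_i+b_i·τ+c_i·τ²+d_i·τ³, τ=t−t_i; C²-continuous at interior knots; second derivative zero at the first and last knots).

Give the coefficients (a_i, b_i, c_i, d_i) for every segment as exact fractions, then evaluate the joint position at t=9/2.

  seg 0: a=3 b=413/282 c=0 d=-34/141
  seg 1: a=4 b=-403/282 c=-68/47 d=247/282
  seg 2: a=2 b=-239/141 c=111/94 d=-37/282
S(9/2) = 1257/752

Δ: Δ0=1/2, Δ1=-2, Δ2=2/3
row 1: diag=6, rhs=-15; c'=1/6, d'=-5/2
row 2: denom=8−1·1/6=47/6; d'=(16−1·-5/2)/(47/6)=111/47
back: M2=111/47
back: M1=-5/2−1/6·111/47=-136/47
M: M0=0, M1=-136/47, M2=111/47, M3=0
seg 0: a=3, c=M0/2=0, d=(M1−M0)/(6·2)=-34/141, b=Δ0−h0·(2M0+M1)/6=413/282
seg 1: a=4, c=M1/2=-68/47, d=(M2−M1)/(6·1)=247/282, b=Δ1−h1·(2M1+M2)/6=-403/282
seg 2: a=2, c=M2/2=111/94, d=(M3−M2)/(6·3)=-37/282, b=Δ2−h2·(2M2+M3)/6=-239/141
t_q=9/2 → seg 2, τ=3/2; S=2+-239/141·τ+111/94·τ²+-37/282·τ³=1257/752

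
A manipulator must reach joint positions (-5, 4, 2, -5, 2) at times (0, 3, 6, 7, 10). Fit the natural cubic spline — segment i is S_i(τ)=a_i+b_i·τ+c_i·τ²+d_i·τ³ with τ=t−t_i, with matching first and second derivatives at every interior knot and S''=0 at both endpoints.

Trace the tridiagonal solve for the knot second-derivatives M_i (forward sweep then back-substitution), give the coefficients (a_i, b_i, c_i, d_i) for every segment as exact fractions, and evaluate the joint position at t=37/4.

Δ: Δ0=3, Δ1=-2/3, Δ2=-7, Δ3=7/3
row 1: diag=12, rhs=-22; c'=1/4, d'=-11/6
row 2: denom=8−3·1/4=29/4; d'=(-38−3·-11/6)/(29/4)=-130/29
row 3: denom=8−1·4/29=228/29; d'=(56−1·-130/29)/(228/29)=877/114
back: M3=877/114
back: M2=-130/29−4/29·877/114=-316/57
back: M1=-11/6−1/4·-316/57=-17/38
M: M0=0, M1=-17/38, M2=-316/57, M3=877/114, M4=0
seg 0: a=-5, c=M0/2=0, d=(M1−M0)/(6·3)=-17/684, b=Δ0−h0·(2M0+M1)/6=245/76
seg 1: a=4, c=M1/2=-17/76, d=(M2−M1)/(6·3)=-581/2052, b=Δ1−h1·(2M1+M2)/6=97/38
seg 2: a=2, c=M2/2=-158/57, d=(M3−M2)/(6·1)=503/228, b=Δ2−h2·(2M2+M3)/6=-489/76
seg 3: a=-5, c=M3/2=877/228, d=(M4−M3)/(6·3)=-877/2052, b=Δ3−h3·(2M3+M4)/6=-611/114
t_q=37/4 → seg 3, τ=9/4; S=-5+-611/114·τ+877/228·τ²+-877/2052·τ³=-11939/4864

  seg 0: a=-5 b=245/76 c=0 d=-17/684
  seg 1: a=4 b=97/38 c=-17/76 d=-581/2052
  seg 2: a=2 b=-489/76 c=-158/57 d=503/228
  seg 3: a=-5 b=-611/114 c=877/228 d=-877/2052
S(37/4) = -11939/4864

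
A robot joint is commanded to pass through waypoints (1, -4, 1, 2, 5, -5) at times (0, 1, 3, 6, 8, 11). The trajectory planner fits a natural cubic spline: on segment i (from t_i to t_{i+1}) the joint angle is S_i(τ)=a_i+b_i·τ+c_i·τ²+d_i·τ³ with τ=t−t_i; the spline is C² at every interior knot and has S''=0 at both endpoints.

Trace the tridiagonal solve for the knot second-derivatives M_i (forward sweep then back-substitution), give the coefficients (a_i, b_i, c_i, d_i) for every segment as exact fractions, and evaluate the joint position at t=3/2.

  seg 0: a=1 b=-31249/4836 c=0 d=7069/4836
  seg 1: a=-4 b=-5021/2418 c=7069/1612 d=-10141/9672
  seg 2: a=1 b=3485/1209 c=-768/403 d=3830/10881
  seg 3: a=2 b=1151/1209 c=1526/1209 d=-1593/3224
  seg 4: a=5 b=173/2418 c=-8233/4836 d=8233/43524
S(3/2) = -105051/25792

Δ: Δ0=-5, Δ1=5/2, Δ2=1/3, Δ3=3/2, Δ4=-10/3
row 1: diag=6, rhs=45; c'=1/3, d'=15/2
row 2: denom=10−2·1/3=28/3; d'=(-13−2·15/2)/(28/3)=-3
row 3: denom=10−3·9/28=253/28; d'=(7−3·-3)/(253/28)=448/253
row 4: denom=10−2·56/253=2418/253; d'=(-29−2·448/253)/(2418/253)=-8233/2418
back: M4=-8233/2418
back: M3=448/253−56/253·-8233/2418=3052/1209
back: M2=-3−9/28·3052/1209=-1536/403
back: M1=15/2−1/3·-1536/403=7069/806
M: M0=0, M1=7069/806, M2=-1536/403, M3=3052/1209, M4=-8233/2418, M5=0
seg 0: a=1, c=M0/2=0, d=(M1−M0)/(6·1)=7069/4836, b=Δ0−h0·(2M0+M1)/6=-31249/4836
seg 1: a=-4, c=M1/2=7069/1612, d=(M2−M1)/(6·2)=-10141/9672, b=Δ1−h1·(2M1+M2)/6=-5021/2418
seg 2: a=1, c=M2/2=-768/403, d=(M3−M2)/(6·3)=3830/10881, b=Δ2−h2·(2M2+M3)/6=3485/1209
seg 3: a=2, c=M3/2=1526/1209, d=(M4−M3)/(6·2)=-1593/3224, b=Δ3−h3·(2M3+M4)/6=1151/1209
seg 4: a=5, c=M4/2=-8233/4836, d=(M5−M4)/(6·3)=8233/43524, b=Δ4−h4·(2M4+M5)/6=173/2418
t_q=3/2 → seg 1, τ=1/2; S=-4+-5021/2418·τ+7069/1612·τ²+-10141/9672·τ³=-105051/25792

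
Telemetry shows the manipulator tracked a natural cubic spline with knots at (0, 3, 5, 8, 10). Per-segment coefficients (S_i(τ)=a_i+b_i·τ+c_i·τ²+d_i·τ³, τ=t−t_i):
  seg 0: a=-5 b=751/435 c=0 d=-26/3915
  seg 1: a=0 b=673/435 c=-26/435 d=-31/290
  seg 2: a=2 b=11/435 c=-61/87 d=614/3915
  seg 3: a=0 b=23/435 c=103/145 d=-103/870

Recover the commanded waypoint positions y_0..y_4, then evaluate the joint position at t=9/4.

y_0=-5 y_1=0 y_2=2 y_3=0 y_4=2
S(9/4) = -5527/4640

y_0 = S_0(0) = a_0 = -5
y_1 = S_1(0) = a_1 = 0
y_2 = S_2(0) = a_2 = 2
y_3 = S_3(0) = a_3 = 0
y_4 = S_3(2) = 2
t_q=9/4 is in segment 0 (τ=9/4); S_0(τ)=-5527/4640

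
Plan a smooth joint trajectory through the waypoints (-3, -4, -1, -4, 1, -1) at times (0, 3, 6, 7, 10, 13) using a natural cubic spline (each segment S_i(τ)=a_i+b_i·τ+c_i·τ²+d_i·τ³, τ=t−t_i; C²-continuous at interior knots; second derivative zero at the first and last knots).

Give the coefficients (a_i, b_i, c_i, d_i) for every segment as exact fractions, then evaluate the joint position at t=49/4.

  seg 0: a=-3 b=-6/5 c=0 d=13/135
  seg 1: a=-4 b=7/5 c=13/15 d=-1/3
  seg 2: a=-1 b=-12/5 c=-32/15 d=23/15
  seg 3: a=-4 b=-31/15 c=37/15 d=-11/27
  seg 4: a=1 b=26/15 c=-6/5 d=2/15
S(49/4) = 11/32

Δ: Δ0=-1/3, Δ1=1, Δ2=-3, Δ3=5/3, Δ4=-2/3
row 1: diag=12, rhs=8; c'=1/4, d'=2/3
row 2: denom=8−3·1/4=29/4; d'=(-24−3·2/3)/(29/4)=-104/29
row 3: denom=8−1·4/29=228/29; d'=(28−1·-104/29)/(228/29)=229/57
row 4: denom=12−3·29/76=825/76; d'=(-14−3·229/57)/(825/76)=-12/5
back: M4=-12/5
back: M3=229/57−29/76·-12/5=74/15
back: M2=-104/29−4/29·74/15=-64/15
back: M1=2/3−1/4·-64/15=26/15
M: M0=0, M1=26/15, M2=-64/15, M3=74/15, M4=-12/5, M5=0
seg 0: a=-3, c=M0/2=0, d=(M1−M0)/(6·3)=13/135, b=Δ0−h0·(2M0+M1)/6=-6/5
seg 1: a=-4, c=M1/2=13/15, d=(M2−M1)/(6·3)=-1/3, b=Δ1−h1·(2M1+M2)/6=7/5
seg 2: a=-1, c=M2/2=-32/15, d=(M3−M2)/(6·1)=23/15, b=Δ2−h2·(2M2+M3)/6=-12/5
seg 3: a=-4, c=M3/2=37/15, d=(M4−M3)/(6·3)=-11/27, b=Δ3−h3·(2M3+M4)/6=-31/15
seg 4: a=1, c=M4/2=-6/5, d=(M5−M4)/(6·3)=2/15, b=Δ4−h4·(2M4+M5)/6=26/15
t_q=49/4 → seg 4, τ=9/4; S=1+26/15·τ+-6/5·τ²+2/15·τ³=11/32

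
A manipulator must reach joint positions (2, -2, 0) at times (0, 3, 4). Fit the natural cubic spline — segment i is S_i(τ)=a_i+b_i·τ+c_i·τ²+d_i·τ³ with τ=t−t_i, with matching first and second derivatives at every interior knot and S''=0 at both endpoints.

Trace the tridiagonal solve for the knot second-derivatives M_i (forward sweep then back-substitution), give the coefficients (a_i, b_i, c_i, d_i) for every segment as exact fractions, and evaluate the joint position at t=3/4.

  seg 0: a=2 b=-31/12 c=0 d=5/36
  seg 1: a=-2 b=7/6 c=5/4 d=-5/12
S(3/4) = 31/256

Δ: Δ0=-4/3, Δ1=2
row 1: diag=8, rhs=20; c'=1/8, d'=5/2
back: M1=5/2
M: M0=0, M1=5/2, M2=0
seg 0: a=2, c=M0/2=0, d=(M1−M0)/(6·3)=5/36, b=Δ0−h0·(2M0+M1)/6=-31/12
seg 1: a=-2, c=M1/2=5/4, d=(M2−M1)/(6·1)=-5/12, b=Δ1−h1·(2M1+M2)/6=7/6
t_q=3/4 → seg 0, τ=3/4; S=2+-31/12·τ+0·τ²+5/36·τ³=31/256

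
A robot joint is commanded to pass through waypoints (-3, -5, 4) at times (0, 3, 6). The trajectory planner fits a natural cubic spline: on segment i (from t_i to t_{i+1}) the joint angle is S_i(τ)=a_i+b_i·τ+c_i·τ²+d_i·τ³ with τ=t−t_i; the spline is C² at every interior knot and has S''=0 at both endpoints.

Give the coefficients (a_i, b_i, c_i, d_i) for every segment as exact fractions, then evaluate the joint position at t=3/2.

  seg 0: a=-3 b=-19/12 c=0 d=11/108
  seg 1: a=-5 b=7/6 c=11/12 d=-11/108
S(3/2) = -161/32

Δ: Δ0=-2/3, Δ1=3
row 1: diag=12, rhs=22; c'=1/4, d'=11/6
back: M1=11/6
M: M0=0, M1=11/6, M2=0
seg 0: a=-3, c=M0/2=0, d=(M1−M0)/(6·3)=11/108, b=Δ0−h0·(2M0+M1)/6=-19/12
seg 1: a=-5, c=M1/2=11/12, d=(M2−M1)/(6·3)=-11/108, b=Δ1−h1·(2M1+M2)/6=7/6
t_q=3/2 → seg 0, τ=3/2; S=-3+-19/12·τ+0·τ²+11/108·τ³=-161/32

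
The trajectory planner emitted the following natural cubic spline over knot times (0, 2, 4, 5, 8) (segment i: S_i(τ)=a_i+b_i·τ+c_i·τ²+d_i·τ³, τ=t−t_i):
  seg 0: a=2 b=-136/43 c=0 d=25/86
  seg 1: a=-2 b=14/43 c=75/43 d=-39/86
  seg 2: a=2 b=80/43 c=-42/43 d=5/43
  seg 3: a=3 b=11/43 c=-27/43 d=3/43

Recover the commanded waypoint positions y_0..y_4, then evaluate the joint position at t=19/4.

y_0=2 y_1=-2 y_2=2 y_3=3 y_4=0
S(19/4) = 7967/2752

y_0 = S_0(0) = a_0 = 2
y_1 = S_1(0) = a_1 = -2
y_2 = S_2(0) = a_2 = 2
y_3 = S_3(0) = a_3 = 3
y_4 = S_3(3) = 0
t_q=19/4 is in segment 2 (τ=3/4); S_2(τ)=7967/2752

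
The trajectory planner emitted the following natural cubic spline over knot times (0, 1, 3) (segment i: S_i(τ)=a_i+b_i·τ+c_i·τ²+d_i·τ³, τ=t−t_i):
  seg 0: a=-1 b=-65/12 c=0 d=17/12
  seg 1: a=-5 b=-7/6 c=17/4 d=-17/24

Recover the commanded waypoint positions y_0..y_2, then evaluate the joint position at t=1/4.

y_0=-1 y_1=-5 y_2=4
S(1/4) = -597/256

y_0 = S_0(0) = a_0 = -1
y_1 = S_1(0) = a_1 = -5
y_2 = S_1(2) = 4
t_q=1/4 is in segment 0 (τ=1/4); S_0(τ)=-597/256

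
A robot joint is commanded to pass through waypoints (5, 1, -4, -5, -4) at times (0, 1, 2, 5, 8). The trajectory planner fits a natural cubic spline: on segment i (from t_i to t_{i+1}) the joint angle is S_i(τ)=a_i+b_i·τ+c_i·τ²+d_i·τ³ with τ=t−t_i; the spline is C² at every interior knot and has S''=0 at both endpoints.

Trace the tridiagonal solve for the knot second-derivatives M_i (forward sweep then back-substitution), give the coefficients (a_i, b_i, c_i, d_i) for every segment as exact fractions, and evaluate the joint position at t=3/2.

  seg 0: a=5 b=-401/112 c=0 d=-47/112
  seg 1: a=1 b=-271/56 c=-141/112 d=123/112
  seg 2: a=-4 b=-65/16 c=57/28 d=-799/3024
  seg 3: a=-5 b=57/56 c=-115/336 d=115/3024
S(3/2) = -1431/896

Δ: Δ0=-4, Δ1=-5, Δ2=-1/3, Δ3=1/3
row 1: diag=4, rhs=-6; c'=1/4, d'=-3/2
row 2: denom=8−1·1/4=31/4; d'=(28−1·-3/2)/(31/4)=118/31
row 3: denom=12−3·12/31=336/31; d'=(4−3·118/31)/(336/31)=-115/168
back: M3=-115/168
back: M2=118/31−12/31·-115/168=57/14
back: M1=-3/2−1/4·57/14=-141/56
M: M0=0, M1=-141/56, M2=57/14, M3=-115/168, M4=0
seg 0: a=5, c=M0/2=0, d=(M1−M0)/(6·1)=-47/112, b=Δ0−h0·(2M0+M1)/6=-401/112
seg 1: a=1, c=M1/2=-141/112, d=(M2−M1)/(6·1)=123/112, b=Δ1−h1·(2M1+M2)/6=-271/56
seg 2: a=-4, c=M2/2=57/28, d=(M3−M2)/(6·3)=-799/3024, b=Δ2−h2·(2M2+M3)/6=-65/16
seg 3: a=-5, c=M3/2=-115/336, d=(M4−M3)/(6·3)=115/3024, b=Δ3−h3·(2M3+M4)/6=57/56
t_q=3/2 → seg 1, τ=1/2; S=1+-271/56·τ+-141/112·τ²+123/112·τ³=-1431/896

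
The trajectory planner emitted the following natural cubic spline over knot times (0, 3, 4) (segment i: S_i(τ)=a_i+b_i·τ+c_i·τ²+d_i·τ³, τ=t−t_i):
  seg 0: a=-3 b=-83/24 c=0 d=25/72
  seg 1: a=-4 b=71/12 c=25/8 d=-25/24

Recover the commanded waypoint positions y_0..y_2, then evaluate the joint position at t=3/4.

y_0 = S_0(0) = a_0 = -3
y_1 = S_1(0) = a_1 = -4
y_2 = S_1(1) = 4
t_q=3/4 is in segment 0 (τ=3/4); S_0(τ)=-2789/512

y_0=-3 y_1=-4 y_2=4
S(3/4) = -2789/512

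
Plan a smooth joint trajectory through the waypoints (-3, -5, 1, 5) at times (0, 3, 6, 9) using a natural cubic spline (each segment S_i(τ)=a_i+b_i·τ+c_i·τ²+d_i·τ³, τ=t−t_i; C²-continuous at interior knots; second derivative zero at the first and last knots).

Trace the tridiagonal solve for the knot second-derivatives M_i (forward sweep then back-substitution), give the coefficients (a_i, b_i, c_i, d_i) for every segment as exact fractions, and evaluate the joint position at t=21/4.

  seg 0: a=-3 b=-64/45 c=0 d=34/405
  seg 1: a=-5 b=38/45 c=34/45 d=-10/81
  seg 2: a=1 b=92/45 c=-16/45 d=16/405
S(21/4) = -109/160

Δ: Δ0=-2/3, Δ1=2, Δ2=4/3
row 1: diag=12, rhs=16; c'=1/4, d'=4/3
row 2: denom=12−3·1/4=45/4; d'=(-4−3·4/3)/(45/4)=-32/45
back: M2=-32/45
back: M1=4/3−1/4·-32/45=68/45
M: M0=0, M1=68/45, M2=-32/45, M3=0
seg 0: a=-3, c=M0/2=0, d=(M1−M0)/(6·3)=34/405, b=Δ0−h0·(2M0+M1)/6=-64/45
seg 1: a=-5, c=M1/2=34/45, d=(M2−M1)/(6·3)=-10/81, b=Δ1−h1·(2M1+M2)/6=38/45
seg 2: a=1, c=M2/2=-16/45, d=(M3−M2)/(6·3)=16/405, b=Δ2−h2·(2M2+M3)/6=92/45
t_q=21/4 → seg 1, τ=9/4; S=-5+38/45·τ+34/45·τ²+-10/81·τ³=-109/160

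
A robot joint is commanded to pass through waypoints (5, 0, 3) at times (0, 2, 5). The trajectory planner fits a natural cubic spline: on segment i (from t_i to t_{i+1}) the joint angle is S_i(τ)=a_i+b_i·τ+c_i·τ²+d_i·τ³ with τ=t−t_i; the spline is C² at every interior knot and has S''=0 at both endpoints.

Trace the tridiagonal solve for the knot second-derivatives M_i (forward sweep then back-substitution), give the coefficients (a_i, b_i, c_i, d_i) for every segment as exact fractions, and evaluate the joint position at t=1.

Δ: Δ0=-5/2, Δ1=1
row 1: diag=10, rhs=21; c'=3/10, d'=21/10
back: M1=21/10
M: M0=0, M1=21/10, M2=0
seg 0: a=5, c=M0/2=0, d=(M1−M0)/(6·2)=7/40, b=Δ0−h0·(2M0+M1)/6=-16/5
seg 1: a=0, c=M1/2=21/20, d=(M2−M1)/(6·3)=-7/60, b=Δ1−h1·(2M1+M2)/6=-11/10
t_q=1 → seg 0, τ=1; S=5+-16/5·τ+0·τ²+7/40·τ³=79/40

  seg 0: a=5 b=-16/5 c=0 d=7/40
  seg 1: a=0 b=-11/10 c=21/20 d=-7/60
S(1) = 79/40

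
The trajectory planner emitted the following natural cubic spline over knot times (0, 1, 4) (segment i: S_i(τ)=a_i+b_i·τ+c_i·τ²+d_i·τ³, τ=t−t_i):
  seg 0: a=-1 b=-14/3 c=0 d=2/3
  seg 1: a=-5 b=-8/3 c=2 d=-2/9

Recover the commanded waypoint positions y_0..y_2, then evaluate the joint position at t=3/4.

y_0=-1 y_1=-5 y_2=-1
S(3/4) = -135/32

y_0 = S_0(0) = a_0 = -1
y_1 = S_1(0) = a_1 = -5
y_2 = S_1(3) = -1
t_q=3/4 is in segment 0 (τ=3/4); S_0(τ)=-135/32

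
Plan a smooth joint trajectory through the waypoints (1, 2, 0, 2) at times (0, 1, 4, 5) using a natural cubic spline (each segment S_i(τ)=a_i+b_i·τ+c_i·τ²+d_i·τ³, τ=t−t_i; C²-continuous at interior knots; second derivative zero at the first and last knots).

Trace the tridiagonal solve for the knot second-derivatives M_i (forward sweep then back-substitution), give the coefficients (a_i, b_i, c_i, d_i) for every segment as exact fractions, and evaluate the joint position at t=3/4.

  seg 0: a=1 b=229/165 c=0 d=-64/165
  seg 1: a=2 b=37/165 c=-64/55 d=13/45
  seg 2: a=0 b=172/165 c=79/55 d=-79/165
S(3/4) = 413/220

Δ: Δ0=1, Δ1=-2/3, Δ2=2
row 1: diag=8, rhs=-10; c'=3/8, d'=-5/4
row 2: denom=8−3·3/8=55/8; d'=(16−3·-5/4)/(55/8)=158/55
back: M2=158/55
back: M1=-5/4−3/8·158/55=-128/55
M: M0=0, M1=-128/55, M2=158/55, M3=0
seg 0: a=1, c=M0/2=0, d=(M1−M0)/(6·1)=-64/165, b=Δ0−h0·(2M0+M1)/6=229/165
seg 1: a=2, c=M1/2=-64/55, d=(M2−M1)/(6·3)=13/45, b=Δ1−h1·(2M1+M2)/6=37/165
seg 2: a=0, c=M2/2=79/55, d=(M3−M2)/(6·1)=-79/165, b=Δ2−h2·(2M2+M3)/6=172/165
t_q=3/4 → seg 0, τ=3/4; S=1+229/165·τ+0·τ²+-64/165·τ³=413/220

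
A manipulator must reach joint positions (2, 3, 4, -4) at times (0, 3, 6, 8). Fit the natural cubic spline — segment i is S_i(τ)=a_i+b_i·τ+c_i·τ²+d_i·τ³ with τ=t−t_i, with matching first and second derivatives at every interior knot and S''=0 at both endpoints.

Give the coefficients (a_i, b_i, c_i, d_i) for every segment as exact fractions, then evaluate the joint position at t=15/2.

  seg 0: a=2 b=-2/111 c=0 d=13/333
  seg 1: a=3 b=115/111 c=13/37 d=-65/333
  seg 2: a=4 b=-236/111 c=-52/37 d=26/111
S(15/2) = -231/148

Δ: Δ0=1/3, Δ1=1/3, Δ2=-4
row 1: diag=12, rhs=0; c'=1/4, d'=0
row 2: denom=10−3·1/4=37/4; d'=(-26−3·0)/(37/4)=-104/37
back: M2=-104/37
back: M1=0−1/4·-104/37=26/37
M: M0=0, M1=26/37, M2=-104/37, M3=0
seg 0: a=2, c=M0/2=0, d=(M1−M0)/(6·3)=13/333, b=Δ0−h0·(2M0+M1)/6=-2/111
seg 1: a=3, c=M1/2=13/37, d=(M2−M1)/(6·3)=-65/333, b=Δ1−h1·(2M1+M2)/6=115/111
seg 2: a=4, c=M2/2=-52/37, d=(M3−M2)/(6·2)=26/111, b=Δ2−h2·(2M2+M3)/6=-236/111
t_q=15/2 → seg 2, τ=3/2; S=4+-236/111·τ+-52/37·τ²+26/111·τ³=-231/148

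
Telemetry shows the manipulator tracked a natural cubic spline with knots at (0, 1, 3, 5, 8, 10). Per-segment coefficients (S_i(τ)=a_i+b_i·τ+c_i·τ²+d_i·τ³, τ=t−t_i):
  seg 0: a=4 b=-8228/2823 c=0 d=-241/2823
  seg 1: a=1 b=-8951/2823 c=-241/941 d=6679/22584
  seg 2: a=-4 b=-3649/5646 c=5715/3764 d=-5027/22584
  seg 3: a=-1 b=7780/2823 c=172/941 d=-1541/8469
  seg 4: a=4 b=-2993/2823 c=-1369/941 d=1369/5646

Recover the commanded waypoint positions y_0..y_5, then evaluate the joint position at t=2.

y_0=4 y_1=1 y_2=-4 y_3=-1 y_4=4 y_5=-2
S(2) = -16043/7528

y_0 = S_0(0) = a_0 = 4
y_1 = S_1(0) = a_1 = 1
y_2 = S_2(0) = a_2 = -4
y_3 = S_3(0) = a_3 = -1
y_4 = S_4(0) = a_4 = 4
y_5 = S_4(2) = -2
t_q=2 is in segment 1 (τ=1); S_1(τ)=-16043/7528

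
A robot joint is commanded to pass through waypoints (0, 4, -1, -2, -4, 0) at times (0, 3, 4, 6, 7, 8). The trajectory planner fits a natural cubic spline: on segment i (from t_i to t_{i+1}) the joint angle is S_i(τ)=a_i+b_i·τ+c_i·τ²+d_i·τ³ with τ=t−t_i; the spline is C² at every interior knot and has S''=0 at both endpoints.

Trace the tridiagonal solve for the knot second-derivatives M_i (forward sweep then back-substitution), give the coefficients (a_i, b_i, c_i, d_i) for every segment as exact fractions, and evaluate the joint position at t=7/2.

  seg 0: a=0 b=23827/5718 c=0 d=-5401/17154
  seg 1: a=4 b=-12391/2859 c=-5401/1906 d=12395/5718
  seg 2: a=-1 b=-20003/5718 c=3497/953 d=-6205/5718
  seg 3: a=-2 b=-10535/5718 c=-2708/953 d=15347/5718
  seg 4: a=-4 b=1505/2859 c=9931/1906 d=-9931/5718
S(7/2) = 21279/15248

Δ: Δ0=4/3, Δ1=-5, Δ2=-1/2, Δ3=-2, Δ4=4
row 1: diag=8, rhs=-38; c'=1/8, d'=-19/4
row 2: denom=6−1·1/8=47/8; d'=(27−1·-19/4)/(47/8)=254/47
row 3: denom=6−2·16/47=250/47; d'=(-9−2·254/47)/(250/47)=-931/250
row 4: denom=4−1·47/250=953/250; d'=(36−1·-931/250)/(953/250)=9931/953
back: M4=9931/953
back: M3=-931/250−47/250·9931/953=-5416/953
back: M2=254/47−16/47·-5416/953=6994/953
back: M1=-19/4−1/8·6994/953=-5401/953
M: M0=0, M1=-5401/953, M2=6994/953, M3=-5416/953, M4=9931/953, M5=0
seg 0: a=0, c=M0/2=0, d=(M1−M0)/(6·3)=-5401/17154, b=Δ0−h0·(2M0+M1)/6=23827/5718
seg 1: a=4, c=M1/2=-5401/1906, d=(M2−M1)/(6·1)=12395/5718, b=Δ1−h1·(2M1+M2)/6=-12391/2859
seg 2: a=-1, c=M2/2=3497/953, d=(M3−M2)/(6·2)=-6205/5718, b=Δ2−h2·(2M2+M3)/6=-20003/5718
seg 3: a=-2, c=M3/2=-2708/953, d=(M4−M3)/(6·1)=15347/5718, b=Δ3−h3·(2M3+M4)/6=-10535/5718
seg 4: a=-4, c=M4/2=9931/1906, d=(M5−M4)/(6·1)=-9931/5718, b=Δ4−h4·(2M4+M5)/6=1505/2859
t_q=7/2 → seg 1, τ=1/2; S=4+-12391/2859·τ+-5401/1906·τ²+12395/5718·τ³=21279/15248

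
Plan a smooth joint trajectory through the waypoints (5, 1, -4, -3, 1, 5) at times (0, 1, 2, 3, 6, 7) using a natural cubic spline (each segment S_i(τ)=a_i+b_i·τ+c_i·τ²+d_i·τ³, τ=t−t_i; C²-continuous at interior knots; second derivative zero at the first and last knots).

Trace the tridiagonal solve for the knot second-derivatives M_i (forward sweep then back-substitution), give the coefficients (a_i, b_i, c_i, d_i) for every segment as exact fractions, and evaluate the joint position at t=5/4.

Δ: Δ0=-4, Δ1=-5, Δ2=1, Δ3=4/3, Δ4=4
row 1: diag=4, rhs=-6; c'=1/4, d'=-3/2
row 2: denom=4−1·1/4=15/4; d'=(36−1·-3/2)/(15/4)=10
row 3: denom=8−1·4/15=116/15; d'=(2−1·10)/(116/15)=-30/29
row 4: denom=8−3·45/116=793/116; d'=(16−3·-30/29)/(793/116)=2216/793
back: M4=2216/793
back: M3=-30/29−45/116·2216/793=-1680/793
back: M2=10−4/15·-1680/793=8378/793
back: M1=-3/2−1/4·8378/793=-3284/793
M: M0=0, M1=-3284/793, M2=8378/793, M3=-1680/793, M4=2216/793, M5=0
seg 0: a=5, c=M0/2=0, d=(M1−M0)/(6·1)=-1642/2379, b=Δ0−h0·(2M0+M1)/6=-7874/2379
seg 1: a=1, c=M1/2=-1642/793, d=(M2−M1)/(6·1)=5831/2379, b=Δ1−h1·(2M1+M2)/6=-12800/2379
seg 2: a=-4, c=M2/2=4189/793, d=(M3−M2)/(6·1)=-5029/2379, b=Δ2−h2·(2M2+M3)/6=-5159/2379
seg 3: a=-3, c=M3/2=-840/793, d=(M4−M3)/(6·3)=1948/7137, b=Δ3−h3·(2M3+M4)/6=376/183
seg 4: a=1, c=M4/2=1108/793, d=(M5−M4)/(6·1)=-1108/2379, b=Δ4−h4·(2M4+M5)/6=7300/2379
t_q=5/4 → seg 1, τ=1/4; S=1+-12800/2379·τ+-1642/793·τ²+5831/2379·τ³=-1703/3904

  seg 0: a=5 b=-7874/2379 c=0 d=-1642/2379
  seg 1: a=1 b=-12800/2379 c=-1642/793 d=5831/2379
  seg 2: a=-4 b=-5159/2379 c=4189/793 d=-5029/2379
  seg 3: a=-3 b=376/183 c=-840/793 d=1948/7137
  seg 4: a=1 b=7300/2379 c=1108/793 d=-1108/2379
S(5/4) = -1703/3904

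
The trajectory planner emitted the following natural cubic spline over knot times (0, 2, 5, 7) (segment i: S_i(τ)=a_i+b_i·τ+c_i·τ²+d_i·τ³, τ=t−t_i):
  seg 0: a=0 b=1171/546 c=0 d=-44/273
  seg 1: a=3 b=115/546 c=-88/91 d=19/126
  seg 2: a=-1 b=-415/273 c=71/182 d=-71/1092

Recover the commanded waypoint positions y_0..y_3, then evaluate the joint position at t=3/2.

y_0=0 y_1=3 y_2=-1 y_3=-3
S(3/2) = 139/52

y_0 = S_0(0) = a_0 = 0
y_1 = S_1(0) = a_1 = 3
y_2 = S_2(0) = a_2 = -1
y_3 = S_2(2) = -3
t_q=3/2 is in segment 0 (τ=3/2); S_0(τ)=139/52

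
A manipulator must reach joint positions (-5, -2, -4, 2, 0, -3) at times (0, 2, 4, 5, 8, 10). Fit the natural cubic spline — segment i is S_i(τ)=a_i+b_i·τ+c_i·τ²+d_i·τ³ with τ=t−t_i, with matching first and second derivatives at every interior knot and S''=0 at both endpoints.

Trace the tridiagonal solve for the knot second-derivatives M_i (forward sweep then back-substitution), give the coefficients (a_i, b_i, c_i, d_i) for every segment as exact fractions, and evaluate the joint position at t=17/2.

  seg 0: a=-5 b=6668/2283 c=0 d=-6487/18264
  seg 1: a=-2 b=-6125/4566 c=-6487/3044 d=5255/4566
  seg 2: a=-4 b=18013/4566 c=14533/3044 d=-24833/9132
  seg 3: a=2 b=48725/9132 c=-2575/761 d=12629/27396
  seg 4: a=0 b=-11507/4566 c=2329/3044 d=-2329/18264
S(17/2) = -52831/48704

Δ: Δ0=3/2, Δ1=-1, Δ2=6, Δ3=-2/3, Δ4=-3/2
row 1: diag=8, rhs=-15; c'=1/4, d'=-15/8
row 2: denom=6−2·1/4=11/2; d'=(42−2·-15/8)/(11/2)=183/22
row 3: denom=8−1·2/11=86/11; d'=(-40−1·183/22)/(86/11)=-1063/172
row 4: denom=10−3·33/86=761/86; d'=(-5−3·-1063/172)/(761/86)=2329/1522
back: M4=2329/1522
back: M3=-1063/172−33/86·2329/1522=-5150/761
back: M2=183/22−2/11·-5150/761=14533/1522
back: M1=-15/8−1/4·14533/1522=-6487/1522
M: M0=0, M1=-6487/1522, M2=14533/1522, M3=-5150/761, M4=2329/1522, M5=0
seg 0: a=-5, c=M0/2=0, d=(M1−M0)/(6·2)=-6487/18264, b=Δ0−h0·(2M0+M1)/6=6668/2283
seg 1: a=-2, c=M1/2=-6487/3044, d=(M2−M1)/(6·2)=5255/4566, b=Δ1−h1·(2M1+M2)/6=-6125/4566
seg 2: a=-4, c=M2/2=14533/3044, d=(M3−M2)/(6·1)=-24833/9132, b=Δ2−h2·(2M2+M3)/6=18013/4566
seg 3: a=2, c=M3/2=-2575/761, d=(M4−M3)/(6·3)=12629/27396, b=Δ3−h3·(2M3+M4)/6=48725/9132
seg 4: a=0, c=M4/2=2329/3044, d=(M5−M4)/(6·2)=-2329/18264, b=Δ4−h4·(2M4+M5)/6=-11507/4566
t_q=17/2 → seg 4, τ=1/2; S=0+-11507/4566·τ+2329/3044·τ²+-2329/18264·τ³=-52831/48704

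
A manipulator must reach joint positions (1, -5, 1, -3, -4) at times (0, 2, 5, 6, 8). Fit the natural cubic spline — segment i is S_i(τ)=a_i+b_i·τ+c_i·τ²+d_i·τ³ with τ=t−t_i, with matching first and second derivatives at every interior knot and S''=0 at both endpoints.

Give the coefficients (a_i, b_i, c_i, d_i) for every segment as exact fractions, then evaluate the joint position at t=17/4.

Δ: Δ0=-3, Δ1=2, Δ2=-4, Δ3=-1/2
row 1: diag=10, rhs=30; c'=3/10, d'=3
row 2: denom=8−3·3/10=71/10; d'=(-36−3·3)/(71/10)=-450/71
row 3: denom=6−1·10/71=416/71; d'=(21−1·-450/71)/(416/71)=1941/416
back: M3=1941/416
back: M2=-450/71−10/71·1941/416=-1455/208
back: M1=3−3/10·-1455/208=2121/416
M: M0=0, M1=2121/416, M2=-1455/208, M3=1941/416, M4=0
seg 0: a=1, c=M0/2=0, d=(M1−M0)/(6·2)=707/1664, b=Δ0−h0·(2M0+M1)/6=-1955/416
seg 1: a=-5, c=M1/2=2121/832, d=(M2−M1)/(6·3)=-43/64, b=Δ1−h1·(2M1+M2)/6=83/208
seg 2: a=1, c=M2/2=-1455/416, d=(M3−M2)/(6·1)=1617/832, b=Δ2−h2·(2M2+M3)/6=-2035/832
seg 3: a=-3, c=M3/2=1941/832, d=(M4−M3)/(6·2)=-647/1664, b=Δ3−h3·(2M3+M4)/6=-751/208
t_q=17/4 → seg 1, τ=9/4; S=-5+83/208·τ+2121/832·τ²+-43/64·τ³=61261/53248

  seg 0: a=1 b=-1955/416 c=0 d=707/1664
  seg 1: a=-5 b=83/208 c=2121/832 d=-43/64
  seg 2: a=1 b=-2035/832 c=-1455/416 d=1617/832
  seg 3: a=-3 b=-751/208 c=1941/832 d=-647/1664
S(17/4) = 61261/53248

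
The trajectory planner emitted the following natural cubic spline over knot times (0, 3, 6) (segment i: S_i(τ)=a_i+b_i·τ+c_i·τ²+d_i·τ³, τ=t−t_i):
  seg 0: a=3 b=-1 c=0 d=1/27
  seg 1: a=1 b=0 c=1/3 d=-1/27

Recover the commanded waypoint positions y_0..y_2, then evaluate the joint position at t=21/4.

y_0=3 y_1=1 y_2=3
S(21/4) = 145/64

y_0 = S_0(0) = a_0 = 3
y_1 = S_1(0) = a_1 = 1
y_2 = S_1(3) = 3
t_q=21/4 is in segment 1 (τ=9/4); S_1(τ)=145/64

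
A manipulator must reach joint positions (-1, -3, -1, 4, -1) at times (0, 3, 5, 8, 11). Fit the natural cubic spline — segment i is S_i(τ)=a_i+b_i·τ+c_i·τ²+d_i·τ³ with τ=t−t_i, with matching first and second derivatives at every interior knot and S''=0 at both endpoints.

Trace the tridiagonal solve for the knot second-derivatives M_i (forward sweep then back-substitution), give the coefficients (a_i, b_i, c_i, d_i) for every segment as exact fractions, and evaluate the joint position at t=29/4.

  seg 0: a=-1 b=-385/354 c=0 d=149/3186
  seg 1: a=-3 b=31/177 c=149/354 d=-1/236
  seg 2: a=-1 b=320/177 c=70/177 d=-235/1593
  seg 3: a=4 b=35/177 c=-55/59 d=55/531
S(29/4) = 12799/3776

Δ: Δ0=-2/3, Δ1=1, Δ2=5/3, Δ3=-5/3
row 1: diag=10, rhs=10; c'=1/5, d'=1
row 2: denom=10−2·1/5=48/5; d'=(4−2·1)/(48/5)=5/24
row 3: denom=12−3·5/16=177/16; d'=(-20−3·5/24)/(177/16)=-110/59
back: M3=-110/59
back: M2=5/24−5/16·-110/59=140/177
back: M1=1−1/5·140/177=149/177
M: M0=0, M1=149/177, M2=140/177, M3=-110/59, M4=0
seg 0: a=-1, c=M0/2=0, d=(M1−M0)/(6·3)=149/3186, b=Δ0−h0·(2M0+M1)/6=-385/354
seg 1: a=-3, c=M1/2=149/354, d=(M2−M1)/(6·2)=-1/236, b=Δ1−h1·(2M1+M2)/6=31/177
seg 2: a=-1, c=M2/2=70/177, d=(M3−M2)/(6·3)=-235/1593, b=Δ2−h2·(2M2+M3)/6=320/177
seg 3: a=4, c=M3/2=-55/59, d=(M4−M3)/(6·3)=55/531, b=Δ3−h3·(2M3+M4)/6=35/177
t_q=29/4 → seg 2, τ=9/4; S=-1+320/177·τ+70/177·τ²+-235/1593·τ³=12799/3776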